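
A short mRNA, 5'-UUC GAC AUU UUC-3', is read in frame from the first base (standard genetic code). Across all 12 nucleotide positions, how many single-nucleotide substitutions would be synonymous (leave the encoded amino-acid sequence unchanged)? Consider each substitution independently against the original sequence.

5

Codon 1 (UUC, Phe): 1 synonymous substitution.
Codon 2 (GAC, Asp): 1 synonymous substitution.
Codon 3 (AUU, Ile): 2 synonymous substitutions.
Codon 4 (UUC, Phe): 1 synonymous substitution.
Total: 1 + 1 + 2 + 1 = 5.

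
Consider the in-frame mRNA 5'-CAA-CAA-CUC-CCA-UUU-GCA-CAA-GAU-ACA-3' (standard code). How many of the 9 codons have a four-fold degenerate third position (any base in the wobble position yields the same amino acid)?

Codon 1 CAA (Gln): third position 2-fold.
Codon 2 CAA (Gln): third position 2-fold.
Codon 3 CUC (Leu): third position 4-fold.
Codon 4 CCA (Pro): third position 4-fold.
Codon 5 UUU (Phe): third position 2-fold.
Codon 6 GCA (Ala): third position 4-fold.
Codon 7 CAA (Gln): third position 2-fold.
Codon 8 GAU (Asp): third position 2-fold.
Codon 9 ACA (Thr): third position 4-fold.
Four-fold degenerate third positions: 4.

4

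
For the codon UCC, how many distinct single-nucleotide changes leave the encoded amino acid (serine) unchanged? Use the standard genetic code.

3

Position 1: none → 0 synonymous.
Position 2: none → 0 synonymous.
Position 3: UCU, UCA, UCG → 3 synonymous.
Total: 0 + 0 + 3 = 3.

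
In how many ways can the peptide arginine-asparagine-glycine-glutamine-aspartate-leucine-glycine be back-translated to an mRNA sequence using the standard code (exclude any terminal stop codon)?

4608

Arg: 6 codons.
Asn: 2 codons.
Gly: 4 codons.
Gln: 2 codons.
Asp: 2 codons.
Leu: 6 codons.
Gly: 4 codons.
6 × 2 × 4 × 2 × 2 × 6 × 4 = 4608.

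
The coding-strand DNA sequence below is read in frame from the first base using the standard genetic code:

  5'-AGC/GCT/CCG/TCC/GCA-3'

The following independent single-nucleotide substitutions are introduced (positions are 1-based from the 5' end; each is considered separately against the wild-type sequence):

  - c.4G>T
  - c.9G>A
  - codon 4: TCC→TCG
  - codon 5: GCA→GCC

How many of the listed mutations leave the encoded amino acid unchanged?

Codon 2: GCT (Ala) → TCT (Ser) — missense.
Codon 3: CCG (Pro) → CCA (Pro) — synonymous.
Codon 4: TCC (Ser) → TCG (Ser) — synonymous.
Codon 5: GCA (Ala) → GCC (Ala) — synonymous.
Synonymous: 3 of 4.

3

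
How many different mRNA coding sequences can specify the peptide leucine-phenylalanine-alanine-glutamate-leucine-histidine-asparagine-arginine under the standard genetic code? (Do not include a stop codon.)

Leu: 6 codons.
Phe: 2 codons.
Ala: 4 codons.
Glu: 2 codons.
Leu: 6 codons.
His: 2 codons.
Asn: 2 codons.
Arg: 6 codons.
6 × 2 × 4 × 2 × 6 × 2 × 2 × 6 = 13824.

13824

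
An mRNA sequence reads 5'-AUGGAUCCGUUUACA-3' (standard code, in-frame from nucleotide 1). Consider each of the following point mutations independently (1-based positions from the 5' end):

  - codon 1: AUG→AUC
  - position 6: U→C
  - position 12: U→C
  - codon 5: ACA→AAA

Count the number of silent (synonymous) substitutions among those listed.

Codon 1: AUG (Met) → AUC (Ile) — missense.
Codon 2: GAU (Asp) → GAC (Asp) — synonymous.
Codon 4: UUU (Phe) → UUC (Phe) — synonymous.
Codon 5: ACA (Thr) → AAA (Lys) — missense.
Synonymous: 2 of 4.

2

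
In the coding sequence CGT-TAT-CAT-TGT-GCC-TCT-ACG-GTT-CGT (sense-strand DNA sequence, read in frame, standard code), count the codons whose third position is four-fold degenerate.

6

Codon 1 CGT (Arg): third position 4-fold.
Codon 2 TAT (Tyr): third position 2-fold.
Codon 3 CAT (His): third position 2-fold.
Codon 4 TGT (Cys): third position 2-fold.
Codon 5 GCC (Ala): third position 4-fold.
Codon 6 TCT (Ser): third position 4-fold.
Codon 7 ACG (Thr): third position 4-fold.
Codon 8 GTT (Val): third position 4-fold.
Codon 9 CGT (Arg): third position 4-fold.
Four-fold degenerate third positions: 6.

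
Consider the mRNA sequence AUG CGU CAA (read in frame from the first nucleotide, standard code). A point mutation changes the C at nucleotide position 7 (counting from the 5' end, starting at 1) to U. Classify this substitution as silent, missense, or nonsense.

Position 7 falls in codon 3: CAA → Gln.
After the substitution the codon is UAA → Stop.
The new codon is a stop codon, so this is a nonsense mutation.

nonsense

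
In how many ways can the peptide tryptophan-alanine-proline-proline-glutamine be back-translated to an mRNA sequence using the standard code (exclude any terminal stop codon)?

128

Trp: 1 codon.
Ala: 4 codons.
Pro: 4 codons.
Pro: 4 codons.
Gln: 2 codons.
1 × 4 × 4 × 4 × 2 = 128.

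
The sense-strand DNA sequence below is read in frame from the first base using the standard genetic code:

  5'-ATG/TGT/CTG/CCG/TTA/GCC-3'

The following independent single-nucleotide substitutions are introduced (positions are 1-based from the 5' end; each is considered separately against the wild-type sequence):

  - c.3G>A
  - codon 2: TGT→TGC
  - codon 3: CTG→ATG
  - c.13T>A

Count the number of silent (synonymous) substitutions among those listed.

Codon 1: ATG (Met) → ATA (Ile) — missense.
Codon 2: TGT (Cys) → TGC (Cys) — synonymous.
Codon 3: CTG (Leu) → ATG (Met) — missense.
Codon 5: TTA (Leu) → ATA (Ile) — missense.
Synonymous: 1 of 4.

1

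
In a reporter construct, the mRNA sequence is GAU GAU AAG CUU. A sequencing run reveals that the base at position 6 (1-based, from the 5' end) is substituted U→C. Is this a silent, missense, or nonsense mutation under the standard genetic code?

Position 6 falls in codon 2: GAU → Asp.
After the substitution the codon is GAC → Asp.
Both encode Asp, so the change is synonymous.

silent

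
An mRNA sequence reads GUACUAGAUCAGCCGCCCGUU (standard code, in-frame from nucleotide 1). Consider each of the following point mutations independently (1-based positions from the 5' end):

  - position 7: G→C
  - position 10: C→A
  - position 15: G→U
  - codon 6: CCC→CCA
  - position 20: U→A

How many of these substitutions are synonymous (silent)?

Codon 3: GAU (Asp) → CAU (His) — missense.
Codon 4: CAG (Gln) → AAG (Lys) — missense.
Codon 5: CCG (Pro) → CCU (Pro) — synonymous.
Codon 6: CCC (Pro) → CCA (Pro) — synonymous.
Codon 7: GUU (Val) → GAU (Asp) — missense.
Synonymous: 2 of 5.

2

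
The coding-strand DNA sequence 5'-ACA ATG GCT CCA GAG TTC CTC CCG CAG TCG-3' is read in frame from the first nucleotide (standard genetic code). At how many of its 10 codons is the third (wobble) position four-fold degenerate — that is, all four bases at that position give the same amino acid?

6

Codon 1 ACA (Thr): third position 4-fold.
Codon 2 ATG (Met): third position 1-fold.
Codon 3 GCT (Ala): third position 4-fold.
Codon 4 CCA (Pro): third position 4-fold.
Codon 5 GAG (Glu): third position 2-fold.
Codon 6 TTC (Phe): third position 2-fold.
Codon 7 CTC (Leu): third position 4-fold.
Codon 8 CCG (Pro): third position 4-fold.
Codon 9 CAG (Gln): third position 2-fold.
Codon 10 TCG (Ser): third position 4-fold.
Four-fold degenerate third positions: 6.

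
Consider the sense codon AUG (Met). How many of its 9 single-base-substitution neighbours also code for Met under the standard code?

Position 1: none → 0 synonymous.
Position 2: none → 0 synonymous.
Position 3: none → 0 synonymous.
Total: 0 + 0 + 0 = 0.

0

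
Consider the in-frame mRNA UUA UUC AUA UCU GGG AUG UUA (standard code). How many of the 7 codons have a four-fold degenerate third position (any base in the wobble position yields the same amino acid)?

2

Codon 1 UUA (Leu): third position 2-fold.
Codon 2 UUC (Phe): third position 2-fold.
Codon 3 AUA (Ile): third position 3-fold.
Codon 4 UCU (Ser): third position 4-fold.
Codon 5 GGG (Gly): third position 4-fold.
Codon 6 AUG (Met): third position 1-fold.
Codon 7 UUA (Leu): third position 2-fold.
Four-fold degenerate third positions: 2.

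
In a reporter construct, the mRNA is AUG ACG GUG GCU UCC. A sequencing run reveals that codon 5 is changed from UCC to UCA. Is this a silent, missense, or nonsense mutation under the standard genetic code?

Position 15 falls in codon 5: UCC → Ser.
After the substitution the codon is UCA → Ser.
Both encode Ser, so the change is synonymous.

silent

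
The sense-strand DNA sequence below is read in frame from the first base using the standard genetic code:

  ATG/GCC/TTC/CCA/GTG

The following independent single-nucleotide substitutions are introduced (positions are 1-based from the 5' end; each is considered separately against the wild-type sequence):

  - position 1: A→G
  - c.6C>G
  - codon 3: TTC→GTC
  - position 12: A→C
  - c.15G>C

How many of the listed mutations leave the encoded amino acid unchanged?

3

Codon 1: ATG (Met) → GTG (Val) — missense.
Codon 2: GCC (Ala) → GCG (Ala) — synonymous.
Codon 3: TTC (Phe) → GTC (Val) — missense.
Codon 4: CCA (Pro) → CCC (Pro) — synonymous.
Codon 5: GTG (Val) → GTC (Val) — synonymous.
Synonymous: 3 of 5.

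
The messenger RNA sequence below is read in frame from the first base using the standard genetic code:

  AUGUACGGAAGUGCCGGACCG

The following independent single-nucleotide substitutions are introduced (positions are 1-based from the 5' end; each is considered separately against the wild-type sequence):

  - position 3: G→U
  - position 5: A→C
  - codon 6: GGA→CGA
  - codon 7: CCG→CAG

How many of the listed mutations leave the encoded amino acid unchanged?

Codon 1: AUG (Met) → AUU (Ile) — missense.
Codon 2: UAC (Tyr) → UCC (Ser) — missense.
Codon 6: GGA (Gly) → CGA (Arg) — missense.
Codon 7: CCG (Pro) → CAG (Gln) — missense.
Synonymous: 0 of 4.

0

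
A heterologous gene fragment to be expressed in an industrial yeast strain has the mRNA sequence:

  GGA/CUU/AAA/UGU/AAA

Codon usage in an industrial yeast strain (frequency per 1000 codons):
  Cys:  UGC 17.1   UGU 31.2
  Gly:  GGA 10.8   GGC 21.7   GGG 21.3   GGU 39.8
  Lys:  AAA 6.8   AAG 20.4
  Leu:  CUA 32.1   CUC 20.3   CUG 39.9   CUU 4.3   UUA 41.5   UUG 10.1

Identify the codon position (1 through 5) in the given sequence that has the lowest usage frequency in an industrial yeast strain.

2

Codon 1 GGA (Gly): 10.8 per 1000.
Codon 2 CUU (Leu): 4.3 per 1000.
Codon 3 AAA (Lys): 6.8 per 1000.
Codon 4 UGU (Cys): 31.2 per 1000.
Codon 5 AAA (Lys): 6.8 per 1000.
Lowest frequency is 4.3 at codon 2.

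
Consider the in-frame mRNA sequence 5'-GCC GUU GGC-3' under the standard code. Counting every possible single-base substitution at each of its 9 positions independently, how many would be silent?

Codon 1 (GCC, Ala): 3 synonymous substitutions.
Codon 2 (GUU, Val): 3 synonymous substitutions.
Codon 3 (GGC, Gly): 3 synonymous substitutions.
Total: 3 + 3 + 3 = 9.

9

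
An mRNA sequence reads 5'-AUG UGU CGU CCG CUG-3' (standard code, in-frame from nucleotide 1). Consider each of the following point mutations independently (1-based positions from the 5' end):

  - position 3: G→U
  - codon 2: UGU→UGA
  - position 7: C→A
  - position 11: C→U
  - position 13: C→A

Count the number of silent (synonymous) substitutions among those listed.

Codon 1: AUG (Met) → AUU (Ile) — missense.
Codon 2: UGU (Cys) → UGA (Stop) — nonsense.
Codon 3: CGU (Arg) → AGU (Ser) — missense.
Codon 4: CCG (Pro) → CUG (Leu) — missense.
Codon 5: CUG (Leu) → AUG (Met) — missense.
Synonymous: 0 of 5.

0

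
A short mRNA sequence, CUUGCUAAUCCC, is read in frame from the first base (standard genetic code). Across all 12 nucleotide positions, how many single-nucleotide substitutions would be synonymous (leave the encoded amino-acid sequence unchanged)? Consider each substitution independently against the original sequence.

Codon 1 (CUU, Leu): 3 synonymous substitutions.
Codon 2 (GCU, Ala): 3 synonymous substitutions.
Codon 3 (AAU, Asn): 1 synonymous substitution.
Codon 4 (CCC, Pro): 3 synonymous substitutions.
Total: 3 + 3 + 1 + 3 = 10.

10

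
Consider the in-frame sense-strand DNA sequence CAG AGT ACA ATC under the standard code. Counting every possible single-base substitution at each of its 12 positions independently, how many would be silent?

Codon 1 (CAG, Gln): 1 synonymous substitution.
Codon 2 (AGT, Ser): 1 synonymous substitution.
Codon 3 (ACA, Thr): 3 synonymous substitutions.
Codon 4 (ATC, Ile): 2 synonymous substitutions.
Total: 1 + 1 + 3 + 2 = 7.

7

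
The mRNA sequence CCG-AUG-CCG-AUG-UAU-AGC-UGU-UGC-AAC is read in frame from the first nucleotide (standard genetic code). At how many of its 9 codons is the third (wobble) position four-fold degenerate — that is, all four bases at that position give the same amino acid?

Codon 1 CCG (Pro): third position 4-fold.
Codon 2 AUG (Met): third position 1-fold.
Codon 3 CCG (Pro): third position 4-fold.
Codon 4 AUG (Met): third position 1-fold.
Codon 5 UAU (Tyr): third position 2-fold.
Codon 6 AGC (Ser): third position 2-fold.
Codon 7 UGU (Cys): third position 2-fold.
Codon 8 UGC (Cys): third position 2-fold.
Codon 9 AAC (Asn): third position 2-fold.
Four-fold degenerate third positions: 2.

2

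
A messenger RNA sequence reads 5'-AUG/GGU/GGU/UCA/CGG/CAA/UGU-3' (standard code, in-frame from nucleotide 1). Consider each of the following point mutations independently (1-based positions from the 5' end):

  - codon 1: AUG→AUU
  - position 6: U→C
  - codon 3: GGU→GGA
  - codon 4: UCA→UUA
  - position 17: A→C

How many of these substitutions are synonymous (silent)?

Codon 1: AUG (Met) → AUU (Ile) — missense.
Codon 2: GGU (Gly) → GGC (Gly) — synonymous.
Codon 3: GGU (Gly) → GGA (Gly) — synonymous.
Codon 4: UCA (Ser) → UUA (Leu) — missense.
Codon 6: CAA (Gln) → CCA (Pro) — missense.
Synonymous: 2 of 5.

2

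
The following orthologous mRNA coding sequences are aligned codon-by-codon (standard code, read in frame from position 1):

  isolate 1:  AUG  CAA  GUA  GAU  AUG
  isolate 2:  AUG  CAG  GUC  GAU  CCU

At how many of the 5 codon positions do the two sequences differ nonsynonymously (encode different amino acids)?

1

Codon 1: AUG Met / AUG Met — identical.
Codon 2: CAA Gln / CAG Gln — synonymous.
Codon 3: GUA Val / GUC Val — synonymous.
Codon 4: GAU Asp / GAU Asp — identical.
Codon 5: AUG Met / CCU Pro — nonsynonymous.
Nonsynonymous differences: 1.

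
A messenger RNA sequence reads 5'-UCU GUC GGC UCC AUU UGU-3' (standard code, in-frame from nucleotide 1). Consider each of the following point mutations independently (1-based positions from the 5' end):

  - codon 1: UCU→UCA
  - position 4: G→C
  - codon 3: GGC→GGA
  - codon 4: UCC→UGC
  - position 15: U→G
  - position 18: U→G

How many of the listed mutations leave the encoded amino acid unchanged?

2

Codon 1: UCU (Ser) → UCA (Ser) — synonymous.
Codon 2: GUC (Val) → CUC (Leu) — missense.
Codon 3: GGC (Gly) → GGA (Gly) — synonymous.
Codon 4: UCC (Ser) → UGC (Cys) — missense.
Codon 5: AUU (Ile) → AUG (Met) — missense.
Codon 6: UGU (Cys) → UGG (Trp) — missense.
Synonymous: 2 of 6.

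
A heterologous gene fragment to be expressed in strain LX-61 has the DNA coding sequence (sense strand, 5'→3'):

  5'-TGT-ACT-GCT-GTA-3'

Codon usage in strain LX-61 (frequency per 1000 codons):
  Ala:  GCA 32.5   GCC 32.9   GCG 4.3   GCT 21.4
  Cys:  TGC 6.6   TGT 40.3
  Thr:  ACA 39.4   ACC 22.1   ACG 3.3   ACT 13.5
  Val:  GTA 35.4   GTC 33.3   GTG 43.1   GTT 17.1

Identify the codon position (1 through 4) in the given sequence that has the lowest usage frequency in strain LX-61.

2

Codon 1 TGT (Cys): 40.3 per 1000.
Codon 2 ACT (Thr): 13.5 per 1000.
Codon 3 GCT (Ala): 21.4 per 1000.
Codon 4 GTA (Val): 35.4 per 1000.
Lowest frequency is 13.5 at codon 2.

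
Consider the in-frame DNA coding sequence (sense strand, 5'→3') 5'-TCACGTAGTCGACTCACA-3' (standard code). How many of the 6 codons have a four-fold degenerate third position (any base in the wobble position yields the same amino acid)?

Codon 1 TCA (Ser): third position 4-fold.
Codon 2 CGT (Arg): third position 4-fold.
Codon 3 AGT (Ser): third position 2-fold.
Codon 4 CGA (Arg): third position 4-fold.
Codon 5 CTC (Leu): third position 4-fold.
Codon 6 ACA (Thr): third position 4-fold.
Four-fold degenerate third positions: 5.

5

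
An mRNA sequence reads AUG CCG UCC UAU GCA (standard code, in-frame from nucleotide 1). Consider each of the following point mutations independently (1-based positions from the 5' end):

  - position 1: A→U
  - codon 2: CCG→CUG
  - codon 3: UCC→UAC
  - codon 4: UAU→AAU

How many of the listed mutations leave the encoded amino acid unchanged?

0

Codon 1: AUG (Met) → UUG (Leu) — missense.
Codon 2: CCG (Pro) → CUG (Leu) — missense.
Codon 3: UCC (Ser) → UAC (Tyr) — missense.
Codon 4: UAU (Tyr) → AAU (Asn) — missense.
Synonymous: 0 of 4.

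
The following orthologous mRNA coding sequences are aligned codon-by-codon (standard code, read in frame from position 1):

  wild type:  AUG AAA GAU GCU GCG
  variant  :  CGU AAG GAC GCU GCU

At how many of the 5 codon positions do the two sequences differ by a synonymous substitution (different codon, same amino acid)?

3

Codon 1: AUG Met / CGU Arg — nonsynonymous.
Codon 2: AAA Lys / AAG Lys — synonymous.
Codon 3: GAU Asp / GAC Asp — synonymous.
Codon 4: GCU Ala / GCU Ala — identical.
Codon 5: GCG Ala / GCU Ala — synonymous.
Synonymous differences: 3.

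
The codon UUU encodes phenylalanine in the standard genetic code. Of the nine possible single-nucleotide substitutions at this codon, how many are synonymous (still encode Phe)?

1

Position 1: none → 0 synonymous.
Position 2: none → 0 synonymous.
Position 3: UUC → 1 synonymous.
Total: 0 + 0 + 1 = 1.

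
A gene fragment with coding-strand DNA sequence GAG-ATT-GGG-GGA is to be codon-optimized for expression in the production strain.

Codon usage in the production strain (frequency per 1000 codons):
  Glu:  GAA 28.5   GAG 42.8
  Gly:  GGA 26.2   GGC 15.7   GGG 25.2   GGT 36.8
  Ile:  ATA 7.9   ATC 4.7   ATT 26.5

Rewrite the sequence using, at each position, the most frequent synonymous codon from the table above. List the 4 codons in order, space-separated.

GAG ATT GGT GGT

Codon 1 (Glu): best is GAG at 42.8.
Codon 2 (Ile): best is ATT at 26.5.
Codon 3 (Gly): best is GGT at 36.8.
Codon 4 (Gly): best is GGT at 36.8.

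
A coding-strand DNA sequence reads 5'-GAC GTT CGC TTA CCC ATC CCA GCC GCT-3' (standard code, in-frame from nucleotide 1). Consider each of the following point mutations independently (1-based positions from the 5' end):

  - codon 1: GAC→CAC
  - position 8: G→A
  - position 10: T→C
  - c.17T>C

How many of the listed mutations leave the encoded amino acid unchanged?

Codon 1: GAC (Asp) → CAC (His) — missense.
Codon 3: CGC (Arg) → CAC (His) — missense.
Codon 4: TTA (Leu) → CTA (Leu) — synonymous.
Codon 6: ATC (Ile) → ACC (Thr) — missense.
Synonymous: 1 of 4.

1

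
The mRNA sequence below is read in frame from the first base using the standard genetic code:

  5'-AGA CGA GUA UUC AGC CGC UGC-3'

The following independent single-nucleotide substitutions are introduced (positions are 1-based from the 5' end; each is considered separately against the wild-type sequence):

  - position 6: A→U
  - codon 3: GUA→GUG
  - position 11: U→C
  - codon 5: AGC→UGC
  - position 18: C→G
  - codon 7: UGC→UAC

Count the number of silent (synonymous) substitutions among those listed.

3

Codon 2: CGA (Arg) → CGU (Arg) — synonymous.
Codon 3: GUA (Val) → GUG (Val) — synonymous.
Codon 4: UUC (Phe) → UCC (Ser) — missense.
Codon 5: AGC (Ser) → UGC (Cys) — missense.
Codon 6: CGC (Arg) → CGG (Arg) — synonymous.
Codon 7: UGC (Cys) → UAC (Tyr) — missense.
Synonymous: 3 of 6.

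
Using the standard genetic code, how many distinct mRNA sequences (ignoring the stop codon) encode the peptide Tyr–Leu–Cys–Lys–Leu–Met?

288

Tyr: 2 codons.
Leu: 6 codons.
Cys: 2 codons.
Lys: 2 codons.
Leu: 6 codons.
Met: 1 codon.
2 × 6 × 2 × 2 × 6 × 1 = 288.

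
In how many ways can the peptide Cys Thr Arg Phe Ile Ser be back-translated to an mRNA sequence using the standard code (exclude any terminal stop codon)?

1728

Cys: 2 codons.
Thr: 4 codons.
Arg: 6 codons.
Phe: 2 codons.
Ile: 3 codons.
Ser: 6 codons.
2 × 4 × 6 × 2 × 3 × 6 = 1728.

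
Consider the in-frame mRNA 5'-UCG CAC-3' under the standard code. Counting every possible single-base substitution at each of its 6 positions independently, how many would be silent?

4

Codon 1 (UCG, Ser): 3 synonymous substitutions.
Codon 2 (CAC, His): 1 synonymous substitution.
Total: 3 + 1 = 4.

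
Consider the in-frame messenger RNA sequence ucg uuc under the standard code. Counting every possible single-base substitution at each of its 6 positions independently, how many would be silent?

4

Codon 1 (UCG, Ser): 3 synonymous substitutions.
Codon 2 (UUC, Phe): 1 synonymous substitution.
Total: 3 + 1 = 4.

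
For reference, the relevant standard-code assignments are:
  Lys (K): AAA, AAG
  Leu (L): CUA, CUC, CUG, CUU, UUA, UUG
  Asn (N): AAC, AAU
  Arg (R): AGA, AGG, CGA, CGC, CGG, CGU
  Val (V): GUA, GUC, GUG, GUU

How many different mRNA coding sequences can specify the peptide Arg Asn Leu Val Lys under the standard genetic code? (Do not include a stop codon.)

Arg: 6 codons.
Asn: 2 codons.
Leu: 6 codons.
Val: 4 codons.
Lys: 2 codons.
6 × 2 × 6 × 4 × 2 = 576.

576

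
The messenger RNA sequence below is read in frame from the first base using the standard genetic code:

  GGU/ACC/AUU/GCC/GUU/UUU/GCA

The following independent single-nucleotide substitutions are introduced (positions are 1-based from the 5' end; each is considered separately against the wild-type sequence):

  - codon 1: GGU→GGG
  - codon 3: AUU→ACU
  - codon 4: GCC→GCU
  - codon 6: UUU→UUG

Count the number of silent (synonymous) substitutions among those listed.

Codon 1: GGU (Gly) → GGG (Gly) — synonymous.
Codon 3: AUU (Ile) → ACU (Thr) — missense.
Codon 4: GCC (Ala) → GCU (Ala) — synonymous.
Codon 6: UUU (Phe) → UUG (Leu) — missense.
Synonymous: 2 of 4.

2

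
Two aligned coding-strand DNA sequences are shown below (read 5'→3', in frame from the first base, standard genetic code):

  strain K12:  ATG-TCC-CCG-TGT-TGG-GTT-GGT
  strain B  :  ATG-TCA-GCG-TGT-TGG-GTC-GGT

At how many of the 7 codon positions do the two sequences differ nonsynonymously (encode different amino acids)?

1

Codon 1: ATG Met / ATG Met — identical.
Codon 2: TCC Ser / TCA Ser — synonymous.
Codon 3: CCG Pro / GCG Ala — nonsynonymous.
Codon 4: TGT Cys / TGT Cys — identical.
Codon 5: TGG Trp / TGG Trp — identical.
Codon 6: GTT Val / GTC Val — synonymous.
Codon 7: GGT Gly / GGT Gly — identical.
Nonsynonymous differences: 1.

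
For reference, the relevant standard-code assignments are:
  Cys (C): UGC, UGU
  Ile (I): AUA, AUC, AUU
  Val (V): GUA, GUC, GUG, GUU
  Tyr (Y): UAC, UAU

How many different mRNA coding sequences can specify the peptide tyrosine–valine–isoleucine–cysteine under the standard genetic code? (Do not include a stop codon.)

Tyr: 2 codons.
Val: 4 codons.
Ile: 3 codons.
Cys: 2 codons.
2 × 4 × 3 × 2 = 48.

48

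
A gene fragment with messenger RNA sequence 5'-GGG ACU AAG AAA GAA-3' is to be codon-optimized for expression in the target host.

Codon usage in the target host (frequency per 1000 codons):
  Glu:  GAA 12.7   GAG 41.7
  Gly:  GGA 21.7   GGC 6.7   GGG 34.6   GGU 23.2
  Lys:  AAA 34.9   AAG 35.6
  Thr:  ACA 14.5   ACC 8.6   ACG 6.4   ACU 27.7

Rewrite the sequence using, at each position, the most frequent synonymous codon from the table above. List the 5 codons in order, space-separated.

GGG ACU AAG AAG GAG

Codon 1 (Gly): best is GGG at 34.6.
Codon 2 (Thr): best is ACU at 27.7.
Codon 3 (Lys): best is AAG at 35.6.
Codon 4 (Lys): best is AAG at 35.6.
Codon 5 (Glu): best is GAG at 41.7.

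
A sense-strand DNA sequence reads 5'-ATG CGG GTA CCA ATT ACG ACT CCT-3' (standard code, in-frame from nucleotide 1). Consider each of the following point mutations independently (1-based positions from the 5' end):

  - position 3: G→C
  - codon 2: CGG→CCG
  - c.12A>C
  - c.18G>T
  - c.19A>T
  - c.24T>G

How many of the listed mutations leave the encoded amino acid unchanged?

3

Codon 1: ATG (Met) → ATC (Ile) — missense.
Codon 2: CGG (Arg) → CCG (Pro) — missense.
Codon 4: CCA (Pro) → CCC (Pro) — synonymous.
Codon 6: ACG (Thr) → ACT (Thr) — synonymous.
Codon 7: ACT (Thr) → TCT (Ser) — missense.
Codon 8: CCT (Pro) → CCG (Pro) — synonymous.
Synonymous: 3 of 6.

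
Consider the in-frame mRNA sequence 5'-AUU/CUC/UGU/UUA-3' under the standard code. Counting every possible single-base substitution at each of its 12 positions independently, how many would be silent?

8

Codon 1 (AUU, Ile): 2 synonymous substitutions.
Codon 2 (CUC, Leu): 3 synonymous substitutions.
Codon 3 (UGU, Cys): 1 synonymous substitution.
Codon 4 (UUA, Leu): 2 synonymous substitutions.
Total: 2 + 3 + 1 + 2 = 8.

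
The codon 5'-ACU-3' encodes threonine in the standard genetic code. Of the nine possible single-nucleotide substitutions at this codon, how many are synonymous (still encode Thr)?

Position 1: none → 0 synonymous.
Position 2: none → 0 synonymous.
Position 3: ACC, ACA, ACG → 3 synonymous.
Total: 0 + 0 + 3 = 3.

3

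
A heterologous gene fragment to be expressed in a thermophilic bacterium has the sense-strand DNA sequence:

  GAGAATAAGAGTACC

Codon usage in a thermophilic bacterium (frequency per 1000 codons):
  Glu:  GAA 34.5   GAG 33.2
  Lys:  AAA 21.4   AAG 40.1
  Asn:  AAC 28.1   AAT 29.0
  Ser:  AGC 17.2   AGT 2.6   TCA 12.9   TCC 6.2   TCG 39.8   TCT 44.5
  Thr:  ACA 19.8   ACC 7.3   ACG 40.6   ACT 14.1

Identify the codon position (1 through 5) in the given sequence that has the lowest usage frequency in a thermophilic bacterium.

4

Codon 1 GAG (Glu): 33.2 per 1000.
Codon 2 AAT (Asn): 29.0 per 1000.
Codon 3 AAG (Lys): 40.1 per 1000.
Codon 4 AGT (Ser): 2.6 per 1000.
Codon 5 ACC (Thr): 7.3 per 1000.
Lowest frequency is 2.6 at codon 4.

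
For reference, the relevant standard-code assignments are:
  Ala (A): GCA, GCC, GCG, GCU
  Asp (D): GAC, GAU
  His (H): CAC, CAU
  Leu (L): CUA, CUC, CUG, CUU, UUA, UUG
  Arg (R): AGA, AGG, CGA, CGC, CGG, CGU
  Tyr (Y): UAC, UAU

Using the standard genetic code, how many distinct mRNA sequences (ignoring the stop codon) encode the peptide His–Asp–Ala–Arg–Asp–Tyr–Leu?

2304

His: 2 codons.
Asp: 2 codons.
Ala: 4 codons.
Arg: 6 codons.
Asp: 2 codons.
Tyr: 2 codons.
Leu: 6 codons.
2 × 2 × 4 × 6 × 2 × 2 × 6 = 2304.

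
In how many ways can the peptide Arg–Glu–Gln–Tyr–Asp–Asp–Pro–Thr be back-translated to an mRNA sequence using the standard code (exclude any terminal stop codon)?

Arg: 6 codons.
Glu: 2 codons.
Gln: 2 codons.
Tyr: 2 codons.
Asp: 2 codons.
Asp: 2 codons.
Pro: 4 codons.
Thr: 4 codons.
6 × 2 × 2 × 2 × 2 × 2 × 4 × 4 = 3072.

3072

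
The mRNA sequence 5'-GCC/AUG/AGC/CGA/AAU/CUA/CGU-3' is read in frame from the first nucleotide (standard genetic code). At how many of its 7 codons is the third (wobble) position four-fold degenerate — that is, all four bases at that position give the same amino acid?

Codon 1 GCC (Ala): third position 4-fold.
Codon 2 AUG (Met): third position 1-fold.
Codon 3 AGC (Ser): third position 2-fold.
Codon 4 CGA (Arg): third position 4-fold.
Codon 5 AAU (Asn): third position 2-fold.
Codon 6 CUA (Leu): third position 4-fold.
Codon 7 CGU (Arg): third position 4-fold.
Four-fold degenerate third positions: 4.

4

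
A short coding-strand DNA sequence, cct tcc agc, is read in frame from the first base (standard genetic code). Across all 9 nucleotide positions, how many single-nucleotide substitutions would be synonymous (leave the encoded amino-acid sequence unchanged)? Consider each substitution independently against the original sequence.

Codon 1 (CCT, Pro): 3 synonymous substitutions.
Codon 2 (TCC, Ser): 3 synonymous substitutions.
Codon 3 (AGC, Ser): 1 synonymous substitution.
Total: 3 + 3 + 1 = 7.

7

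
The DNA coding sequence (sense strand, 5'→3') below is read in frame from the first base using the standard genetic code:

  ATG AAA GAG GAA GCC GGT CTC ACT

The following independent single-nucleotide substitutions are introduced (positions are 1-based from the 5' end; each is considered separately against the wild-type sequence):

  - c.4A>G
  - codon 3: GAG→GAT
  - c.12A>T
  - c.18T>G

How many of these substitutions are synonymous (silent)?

Codon 2: AAA (Lys) → GAA (Glu) — missense.
Codon 3: GAG (Glu) → GAT (Asp) — missense.
Codon 4: GAA (Glu) → GAT (Asp) — missense.
Codon 6: GGT (Gly) → GGG (Gly) — synonymous.
Synonymous: 1 of 4.

1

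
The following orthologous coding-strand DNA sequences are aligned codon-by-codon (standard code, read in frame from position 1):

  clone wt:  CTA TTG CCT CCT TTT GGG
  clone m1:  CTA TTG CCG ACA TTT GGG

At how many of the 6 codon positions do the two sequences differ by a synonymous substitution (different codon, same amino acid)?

1

Codon 1: CTA Leu / CTA Leu — identical.
Codon 2: TTG Leu / TTG Leu — identical.
Codon 3: CCT Pro / CCG Pro — synonymous.
Codon 4: CCT Pro / ACA Thr — nonsynonymous.
Codon 5: TTT Phe / TTT Phe — identical.
Codon 6: GGG Gly / GGG Gly — identical.
Synonymous differences: 1.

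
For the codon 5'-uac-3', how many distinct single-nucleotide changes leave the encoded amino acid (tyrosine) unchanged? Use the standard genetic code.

Position 1: none → 0 synonymous.
Position 2: none → 0 synonymous.
Position 3: UAU → 1 synonymous.
Total: 0 + 0 + 1 = 1.

1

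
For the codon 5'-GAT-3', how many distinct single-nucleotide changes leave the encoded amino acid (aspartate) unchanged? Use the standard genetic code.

1

Position 1: none → 0 synonymous.
Position 2: none → 0 synonymous.
Position 3: GAC → 1 synonymous.
Total: 0 + 0 + 1 = 1.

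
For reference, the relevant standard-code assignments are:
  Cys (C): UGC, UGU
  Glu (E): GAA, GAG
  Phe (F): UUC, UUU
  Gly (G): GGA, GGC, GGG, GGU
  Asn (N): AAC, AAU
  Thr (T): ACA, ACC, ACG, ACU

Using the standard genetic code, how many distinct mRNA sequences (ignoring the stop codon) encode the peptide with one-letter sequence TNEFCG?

Thr: 4 codons.
Asn: 2 codons.
Glu: 2 codons.
Phe: 2 codons.
Cys: 2 codons.
Gly: 4 codons.
4 × 2 × 2 × 2 × 2 × 4 = 256.

256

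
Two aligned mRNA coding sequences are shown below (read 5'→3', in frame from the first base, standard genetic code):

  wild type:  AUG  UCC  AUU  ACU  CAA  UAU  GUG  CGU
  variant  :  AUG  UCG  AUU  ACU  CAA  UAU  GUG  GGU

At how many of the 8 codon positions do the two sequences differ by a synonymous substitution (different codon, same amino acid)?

1

Codon 1: AUG Met / AUG Met — identical.
Codon 2: UCC Ser / UCG Ser — synonymous.
Codon 3: AUU Ile / AUU Ile — identical.
Codon 4: ACU Thr / ACU Thr — identical.
Codon 5: CAA Gln / CAA Gln — identical.
Codon 6: UAU Tyr / UAU Tyr — identical.
Codon 7: GUG Val / GUG Val — identical.
Codon 8: CGU Arg / GGU Gly — nonsynonymous.
Synonymous differences: 1.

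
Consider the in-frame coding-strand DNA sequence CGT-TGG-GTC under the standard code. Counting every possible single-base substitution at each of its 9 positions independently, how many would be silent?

Codon 1 (CGT, Arg): 3 synonymous substitutions.
Codon 2 (TGG, Trp): 0 synonymous substitutions.
Codon 3 (GTC, Val): 3 synonymous substitutions.
Total: 3 + 0 + 3 = 6.

6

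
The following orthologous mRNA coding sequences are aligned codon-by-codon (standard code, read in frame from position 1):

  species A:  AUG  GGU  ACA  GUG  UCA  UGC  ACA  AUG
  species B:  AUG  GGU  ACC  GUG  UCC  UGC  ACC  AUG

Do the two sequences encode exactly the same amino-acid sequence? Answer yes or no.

Codon 1: AUG Met / AUG Met — identical.
Codon 2: GGU Gly / GGU Gly — identical.
Codon 3: ACA Thr / ACC Thr — synonymous.
Codon 4: GUG Val / GUG Val — identical.
Codon 5: UCA Ser / UCC Ser — synonymous.
Codon 6: UGC Cys / UGC Cys — identical.
Codon 7: ACA Thr / ACC Thr — synonymous.
Codon 8: AUG Met / AUG Met — identical.
Nonsynonymous differences: 0 → same protein.

yes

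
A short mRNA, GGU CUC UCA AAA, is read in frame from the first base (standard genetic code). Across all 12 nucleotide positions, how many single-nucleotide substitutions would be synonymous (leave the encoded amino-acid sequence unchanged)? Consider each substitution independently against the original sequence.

Codon 1 (GGU, Gly): 3 synonymous substitutions.
Codon 2 (CUC, Leu): 3 synonymous substitutions.
Codon 3 (UCA, Ser): 3 synonymous substitutions.
Codon 4 (AAA, Lys): 1 synonymous substitution.
Total: 3 + 3 + 3 + 1 = 10.

10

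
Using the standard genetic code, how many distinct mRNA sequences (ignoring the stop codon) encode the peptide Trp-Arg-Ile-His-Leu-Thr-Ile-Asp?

Trp: 1 codon.
Arg: 6 codons.
Ile: 3 codons.
His: 2 codons.
Leu: 6 codons.
Thr: 4 codons.
Ile: 3 codons.
Asp: 2 codons.
1 × 6 × 3 × 2 × 6 × 4 × 3 × 2 = 5184.

5184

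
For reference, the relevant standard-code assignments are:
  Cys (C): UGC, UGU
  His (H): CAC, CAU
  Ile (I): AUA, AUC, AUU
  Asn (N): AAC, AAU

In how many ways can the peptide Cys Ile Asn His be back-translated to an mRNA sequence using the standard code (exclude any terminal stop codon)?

24

Cys: 2 codons.
Ile: 3 codons.
Asn: 2 codons.
His: 2 codons.
2 × 3 × 2 × 2 = 24.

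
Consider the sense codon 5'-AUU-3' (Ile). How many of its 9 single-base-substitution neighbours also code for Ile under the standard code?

Position 1: none → 0 synonymous.
Position 2: none → 0 synonymous.
Position 3: AUC, AUA → 2 synonymous.
Total: 0 + 0 + 2 = 2.

2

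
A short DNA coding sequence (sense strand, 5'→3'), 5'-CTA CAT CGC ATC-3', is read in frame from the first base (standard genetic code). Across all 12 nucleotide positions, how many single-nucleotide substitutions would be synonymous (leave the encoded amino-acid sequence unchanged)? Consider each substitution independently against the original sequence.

Codon 1 (CTA, Leu): 4 synonymous substitutions.
Codon 2 (CAT, His): 1 synonymous substitution.
Codon 3 (CGC, Arg): 3 synonymous substitutions.
Codon 4 (ATC, Ile): 2 synonymous substitutions.
Total: 4 + 1 + 3 + 2 = 10.

10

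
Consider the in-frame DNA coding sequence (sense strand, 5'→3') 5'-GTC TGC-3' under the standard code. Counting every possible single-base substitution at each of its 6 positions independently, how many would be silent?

4

Codon 1 (GTC, Val): 3 synonymous substitutions.
Codon 2 (TGC, Cys): 1 synonymous substitution.
Total: 3 + 1 = 4.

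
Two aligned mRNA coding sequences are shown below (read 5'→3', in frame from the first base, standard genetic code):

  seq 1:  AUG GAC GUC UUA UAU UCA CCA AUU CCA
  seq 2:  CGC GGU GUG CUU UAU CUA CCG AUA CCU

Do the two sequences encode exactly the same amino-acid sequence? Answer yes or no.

no

Codon 1: AUG Met / CGC Arg — nonsynonymous.
Codon 2: GAC Asp / GGU Gly — nonsynonymous.
Codon 3: GUC Val / GUG Val — synonymous.
Codon 4: UUA Leu / CUU Leu — synonymous.
Codon 5: UAU Tyr / UAU Tyr — identical.
Codon 6: UCA Ser / CUA Leu — nonsynonymous.
Codon 7: CCA Pro / CCG Pro — synonymous.
Codon 8: AUU Ile / AUA Ile — synonymous.
Codon 9: CCA Pro / CCU Pro — synonymous.
Nonsynonymous differences: 3 → different protein.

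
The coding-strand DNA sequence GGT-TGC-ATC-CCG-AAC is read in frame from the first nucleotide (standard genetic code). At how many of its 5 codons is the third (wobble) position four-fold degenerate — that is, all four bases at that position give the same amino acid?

Codon 1 GGT (Gly): third position 4-fold.
Codon 2 TGC (Cys): third position 2-fold.
Codon 3 ATC (Ile): third position 3-fold.
Codon 4 CCG (Pro): third position 4-fold.
Codon 5 AAC (Asn): third position 2-fold.
Four-fold degenerate third positions: 2.

2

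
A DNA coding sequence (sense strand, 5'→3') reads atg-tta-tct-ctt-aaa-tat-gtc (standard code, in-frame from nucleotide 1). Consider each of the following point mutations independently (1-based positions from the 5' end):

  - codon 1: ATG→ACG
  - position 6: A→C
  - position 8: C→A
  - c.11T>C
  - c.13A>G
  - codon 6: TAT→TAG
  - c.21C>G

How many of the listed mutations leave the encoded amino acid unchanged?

1

Codon 1: ATG (Met) → ACG (Thr) — missense.
Codon 2: TTA (Leu) → TTC (Phe) — missense.
Codon 3: TCT (Ser) → TAT (Tyr) — missense.
Codon 4: CTT (Leu) → CCT (Pro) — missense.
Codon 5: AAA (Lys) → GAA (Glu) — missense.
Codon 6: TAT (Tyr) → TAG (Stop) — nonsense.
Codon 7: GTC (Val) → GTG (Val) — synonymous.
Synonymous: 1 of 7.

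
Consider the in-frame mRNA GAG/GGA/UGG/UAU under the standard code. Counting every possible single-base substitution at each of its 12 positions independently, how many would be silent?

Codon 1 (GAG, Glu): 1 synonymous substitution.
Codon 2 (GGA, Gly): 3 synonymous substitutions.
Codon 3 (UGG, Trp): 0 synonymous substitutions.
Codon 4 (UAU, Tyr): 1 synonymous substitution.
Total: 1 + 3 + 0 + 1 = 5.

5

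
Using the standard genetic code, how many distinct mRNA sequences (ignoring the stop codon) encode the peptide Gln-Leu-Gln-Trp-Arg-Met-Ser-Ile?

Gln: 2 codons.
Leu: 6 codons.
Gln: 2 codons.
Trp: 1 codon.
Arg: 6 codons.
Met: 1 codon.
Ser: 6 codons.
Ile: 3 codons.
2 × 6 × 2 × 1 × 6 × 1 × 6 × 3 = 2592.

2592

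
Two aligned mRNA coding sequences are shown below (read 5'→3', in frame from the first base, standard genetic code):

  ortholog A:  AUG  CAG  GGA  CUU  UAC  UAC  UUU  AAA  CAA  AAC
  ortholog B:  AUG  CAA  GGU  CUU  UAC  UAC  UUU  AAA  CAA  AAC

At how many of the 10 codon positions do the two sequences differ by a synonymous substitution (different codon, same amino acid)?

2

Codon 1: AUG Met / AUG Met — identical.
Codon 2: CAG Gln / CAA Gln — synonymous.
Codon 3: GGA Gly / GGU Gly — synonymous.
Codon 4: CUU Leu / CUU Leu — identical.
Codon 5: UAC Tyr / UAC Tyr — identical.
Codon 6: UAC Tyr / UAC Tyr — identical.
Codon 7: UUU Phe / UUU Phe — identical.
Codon 8: AAA Lys / AAA Lys — identical.
Codon 9: CAA Gln / CAA Gln — identical.
Codon 10: AAC Asn / AAC Asn — identical.
Synonymous differences: 2.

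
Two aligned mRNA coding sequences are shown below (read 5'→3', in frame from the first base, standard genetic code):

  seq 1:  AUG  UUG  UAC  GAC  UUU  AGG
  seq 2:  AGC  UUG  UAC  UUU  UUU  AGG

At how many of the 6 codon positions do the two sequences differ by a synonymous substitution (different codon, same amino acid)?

0

Codon 1: AUG Met / AGC Ser — nonsynonymous.
Codon 2: UUG Leu / UUG Leu — identical.
Codon 3: UAC Tyr / UAC Tyr — identical.
Codon 4: GAC Asp / UUU Phe — nonsynonymous.
Codon 5: UUU Phe / UUU Phe — identical.
Codon 6: AGG Arg / AGG Arg — identical.
Synonymous differences: 0.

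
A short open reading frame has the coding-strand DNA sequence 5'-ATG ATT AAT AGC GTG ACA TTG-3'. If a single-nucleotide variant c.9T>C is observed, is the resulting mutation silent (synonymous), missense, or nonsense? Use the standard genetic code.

Position 9 falls in codon 3: AAT → Asn.
After the substitution the codon is AAC → Asn.
Both encode Asn, so the change is synonymous.

silent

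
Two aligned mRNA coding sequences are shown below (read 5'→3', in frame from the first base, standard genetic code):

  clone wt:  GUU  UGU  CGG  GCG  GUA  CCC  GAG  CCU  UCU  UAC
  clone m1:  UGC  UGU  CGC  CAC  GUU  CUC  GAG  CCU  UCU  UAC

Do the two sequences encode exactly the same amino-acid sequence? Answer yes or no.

no

Codon 1: GUU Val / UGC Cys — nonsynonymous.
Codon 2: UGU Cys / UGU Cys — identical.
Codon 3: CGG Arg / CGC Arg — synonymous.
Codon 4: GCG Ala / CAC His — nonsynonymous.
Codon 5: GUA Val / GUU Val — synonymous.
Codon 6: CCC Pro / CUC Leu — nonsynonymous.
Codon 7: GAG Glu / GAG Glu — identical.
Codon 8: CCU Pro / CCU Pro — identical.
Codon 9: UCU Ser / UCU Ser — identical.
Codon 10: UAC Tyr / UAC Tyr — identical.
Nonsynonymous differences: 3 → different protein.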